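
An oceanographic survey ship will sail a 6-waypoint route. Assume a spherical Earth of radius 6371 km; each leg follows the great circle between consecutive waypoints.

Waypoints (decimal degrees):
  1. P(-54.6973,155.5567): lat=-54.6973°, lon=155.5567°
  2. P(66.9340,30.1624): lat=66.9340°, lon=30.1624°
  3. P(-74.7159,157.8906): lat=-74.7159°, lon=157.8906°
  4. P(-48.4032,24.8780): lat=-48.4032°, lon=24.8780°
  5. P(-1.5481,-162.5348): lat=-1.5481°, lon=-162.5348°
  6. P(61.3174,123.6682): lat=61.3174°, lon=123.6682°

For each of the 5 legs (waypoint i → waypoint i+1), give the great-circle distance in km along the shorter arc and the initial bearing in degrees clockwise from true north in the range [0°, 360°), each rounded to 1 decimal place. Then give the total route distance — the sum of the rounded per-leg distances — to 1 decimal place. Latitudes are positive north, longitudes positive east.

Leg 1: dist=16888.9 km, bearing=317.3°
Leg 2: dist=18006.4 km, bearing=137.7°
Leg 3: dist=5891.8 km, bearing=217.4°
Leg 4: dist=14414.7 km, bearing=170.4°
Leg 5: dist=9304.2 km, bearing=332.4°
Total: 64506.0 km

Leg 1: φ1=-0.9546480, φ2=1.1682187, Δφ=2.1228667, Δλ=-2.1885434 rad; a=sin²(Δφ/2)+cosφ1·cosφ2·sin²(Δλ/2)=0.9410025415; c=2·atan2(√a, √(1-a))=2.650896640; dist=6371·c=16888.862 ≈ 16888.9 km; running total=16888.9 km
Leg 1 bearing: y=sinΔλ·cosφ2=-0.31938249, x=cosφ1·sinφ2-sinφ1·cosφ2·cosΔλ=0.34649944; θ=atan2(y, x)=-42.6680° <0 so +360° → 317.3320° ≈ 317.3°
Leg 2: φ1=1.1682187, φ2=-1.3040385, Δφ=-2.4722571, Δλ=2.2292776 rad; a=sin²(Δφ/2)+cosφ1·cosφ2·sin²(Δλ/2)=0.9753550308; c=2·atan2(√a, √(1-a))=2.826314165; dist=6371·c=18006.448 ≈ 18006.4 km; running total=34895.3 km
Leg 2 bearing: y=sinΔλ·cosφ2=0.20849140, x=cosφ1·sinφ2-sinφ1·cosφ2·cosΔλ=-0.22952497; θ=atan2(y, x)=137.7492° ≈ 137.7°
Leg 3: φ1=-1.3040385, φ2=-0.8447952, Δφ=0.4592433, Δλ=-2.3215078 rad; a=sin²(Δφ/2)+cosφ1·cosφ2·sin²(Δλ/2)=0.1989977757; c=2·atan2(√a, √(1-a))=0.924787296; dist=6371·c=5891.820 ≈ 5891.8 km; running total=40787.1 km
Leg 3 bearing: y=sinΔλ·cosφ2=-0.48543477, x=cosφ1·sinφ2-sinφ1·cosφ2·cosΔλ=-0.63399032; θ=atan2(y, x)=-142.5594° <0 so +360° → 217.4406° ≈ 217.4°
Leg 4: φ1=-0.8447952, φ2=-0.0270194, Δφ=0.8177758, Δλ=-3.2709704 rad; a=sin²(Δφ/2)+cosφ1·cosφ2·sin²(Δλ/2)=0.8189460086; c=2·atan2(√a, √(1-a))=2.262554286; dist=6371·c=14414.733 ≈ 14414.7 km; running total=55201.8 km
Leg 4 bearing: y=sinΔλ·cosφ2=0.12897004, x=cosφ1·sinφ2-sinφ1·cosφ2·cosΔλ=-0.75924996; θ=atan2(y, x)=170.3595° ≈ 170.4°
Leg 5: φ1=-0.0270194, φ2=1.0701905, Δφ=1.0972100, Δλ=4.9951847 rad; a=sin²(Δφ/2)+cosφ1·cosφ2·sin²(Δλ/2)=0.4449110228; c=2·atan2(√a, √(1-a))=1.460394234; dist=6371·c=9304.172 ≈ 9304.2 km; running total=64506.0 km
Leg 5 bearing: y=sinΔλ·cosφ2=-0.46089276, x=cosφ1·sinφ2-sinφ1·cosφ2·cosΔλ=0.88058996; θ=atan2(y, x)=-27.6272° <0 so +360° → 332.3728° ≈ 332.4°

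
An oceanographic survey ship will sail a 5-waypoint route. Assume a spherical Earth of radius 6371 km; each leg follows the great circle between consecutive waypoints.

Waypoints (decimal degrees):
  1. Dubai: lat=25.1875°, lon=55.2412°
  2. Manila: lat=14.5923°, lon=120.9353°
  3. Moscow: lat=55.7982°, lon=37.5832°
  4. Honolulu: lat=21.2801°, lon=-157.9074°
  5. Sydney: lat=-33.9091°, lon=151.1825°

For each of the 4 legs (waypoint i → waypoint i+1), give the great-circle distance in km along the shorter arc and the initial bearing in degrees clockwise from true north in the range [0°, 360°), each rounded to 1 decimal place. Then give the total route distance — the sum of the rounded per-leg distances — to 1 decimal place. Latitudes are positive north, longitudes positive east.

Leg 1: φ1=0.4396048, φ2=0.2546837, Δφ=-0.1849211, Δλ=1.1465783 rad; a=sin²(Δφ/2)+cosφ1·cosφ2·sin²(Δλ/2)=0.2661607803; c=2·atan2(√a, √(1-a))=1.084133880; dist=6371·c=6907.017 ≈ 6907.0 km; running total=6907.0 km
Leg 1 bearing: y=sinΔλ·cosφ2=0.88196316, x=cosφ1·sinφ2-sinφ1·cosφ2·cosΔλ=0.05846245; θ=atan2(y, x)=86.2076° ≈ 86.2°
Leg 2: φ1=0.2546837, φ2=0.9738623, Δφ=0.7191786, Δλ=-1.4547686 rad; a=sin²(Δφ/2)+cosφ1·cosφ2·sin²(Δλ/2)=0.3643276964; c=2·atan2(√a, √(1-a))=1.296006550; dist=6371·c=8256.858 ≈ 8256.9 km; running total=15163.9 km
Leg 2 bearing: y=sinΔλ·cosφ2=-0.55832992, x=cosφ1·sinφ2-sinφ1·cosφ2·cosΔλ=0.78398967; θ=atan2(y, x)=-35.4571° <0 so +360° → 324.5429° ≈ 324.5°
Leg 3: φ1=0.9738623, φ2=0.3714078, Δφ=-0.6024545, Δλ=-3.4119546 rad; a=sin²(Δφ/2)+cosφ1·cosφ2·sin²(Δλ/2)=0.6022962379; c=2·atan2(√a, √(1-a))=1.776843685; dist=6371·c=11320.271 ≈ 11320.3 km; running total=26484.2 km
Leg 3 bearing: y=sinΔλ·cosφ2=0.24887003, x=cosφ1·sinφ2-sinφ1·cosφ2·cosΔλ=0.94668137; θ=atan2(y, x)=14.7290° ≈ 14.7°
Leg 4: φ1=0.3714078, φ2=-0.5918254, Δφ=-0.9632333, Δλ=5.3946364 rad; a=sin²(Δφ/2)+cosφ1·cosφ2·sin²(Δλ/2)=0.3574248136; c=2·atan2(√a, √(1-a))=1.281633016; dist=6371·c=8165.284 ≈ 8165.3 km; running total=34649.5 km
Leg 4 bearing: y=sinΔλ·cosφ2=-0.64415155, x=cosφ1·sinφ2-sinφ1·cosφ2·cosΔλ=-0.70975914; θ=atan2(y, x)=-137.7743° <0 so +360° → 222.2257° ≈ 222.2°

Leg 1: dist=6907.0 km, bearing=86.2°
Leg 2: dist=8256.9 km, bearing=324.5°
Leg 3: dist=11320.3 km, bearing=14.7°
Leg 4: dist=8165.3 km, bearing=222.2°
Total: 34649.5 km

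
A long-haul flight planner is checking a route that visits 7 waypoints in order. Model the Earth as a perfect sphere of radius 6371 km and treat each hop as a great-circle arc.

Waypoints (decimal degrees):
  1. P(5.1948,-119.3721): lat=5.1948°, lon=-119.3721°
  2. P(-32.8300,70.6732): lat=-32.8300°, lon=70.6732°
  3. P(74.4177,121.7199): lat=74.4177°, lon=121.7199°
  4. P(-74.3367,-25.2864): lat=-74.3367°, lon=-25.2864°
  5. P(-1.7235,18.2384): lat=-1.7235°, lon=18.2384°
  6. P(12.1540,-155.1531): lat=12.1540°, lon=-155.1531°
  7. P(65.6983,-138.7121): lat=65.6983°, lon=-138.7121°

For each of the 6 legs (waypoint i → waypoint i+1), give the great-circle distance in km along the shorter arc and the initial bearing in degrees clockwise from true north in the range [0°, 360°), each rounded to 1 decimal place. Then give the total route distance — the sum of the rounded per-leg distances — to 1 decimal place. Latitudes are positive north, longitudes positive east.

Leg 1: dist=16770.4 km, bearing=197.5°
Leg 2: dist=12493.1 km, bearing=13.1°
Leg 3: dist=19039.7 km, bearing=254.6°
Leg 4: dist=8564.1 km, bearing=44.9°
Leg 5: dist=18645.5 km, bearing=328.2°
Leg 6: dist=6083.2 km, bearing=8.2°
Total: 81596.0 km

Leg 1: φ1=0.0906664, φ2=-0.5729916, Δφ=-0.6636580, Δλ=3.3169162 rad; a=sin²(Δφ/2)+cosφ1·cosφ2·sin²(Δλ/2)=0.9365451423; c=2·atan2(√a, √(1-a))=2.632301405; dist=6371·c=16770.392 ≈ 16770.4 km; running total=16770.4 km
Leg 1 bearing: y=sinΔλ·cosφ2=-0.14656780, x=cosφ1·sinφ2-sinφ1·cosφ2·cosΔλ=-0.46500670; θ=atan2(y, x)=-162.5054° <0 so +360° → 197.4946° ≈ 197.5°
Leg 2: φ1=-0.5729916, φ2=1.2988339, Δφ=1.8718255, Δλ=0.8909330 rad; a=sin²(Δφ/2)+cosφ1·cosφ2·sin²(Δλ/2)=0.6901577871; c=2·atan2(√a, √(1-a))=1.960933813; dist=6371·c=12493.109 ≈ 12493.1 km; running total=29263.5 km
Leg 2 bearing: y=sinΔλ·cosφ2=0.20889643, x=cosφ1·sinφ2-sinφ1·cosφ2·cosΔλ=0.90095635; θ=atan2(y, x)=13.0540° ≈ 13.1°
Leg 3: φ1=1.2988339, φ2=-1.2974202, Δφ=-2.5962541, Δλ=-2.5657440 rad; a=sin²(Δφ/2)+cosφ1·cosφ2·sin²(Δλ/2)=0.9941515724; c=2·atan2(√a, √(1-a))=2.988493148; dist=6371·c=19039.690 ≈ 19039.7 km; running total=48303.2 km
Leg 3 bearing: y=sinΔλ·cosφ2=-0.14701879, x=cosφ1·sinφ2-sinφ1·cosφ2·cosΔλ=-0.04052615; θ=atan2(y, x)=-105.4110° <0 so +360° → 254.5890° ≈ 254.6°
Leg 4: φ1=-1.2974202, φ2=-0.0300807, Δφ=1.2673394, Δλ=0.7596511 rad; a=sin²(Δφ/2)+cosφ1·cosφ2·sin²(Δλ/2)=0.3876851977; c=2·atan2(√a, √(1-a))=1.344233417; dist=6371·c=8564.111 ≈ 8564.1 km; running total=56867.3 km
Leg 4 bearing: y=sinΔλ·cosφ2=0.68835694, x=cosφ1·sinφ2-sinφ1·cosφ2·cosΔλ=0.68971463; θ=atan2(y, x)=44.9436° ≈ 44.9°
Leg 5: φ1=-0.0300807, φ2=0.2121273, Δφ=0.2422081, Δλ=-3.0262526 rad; a=sin²(Δφ/2)+cosφ1·cosφ2·sin²(Δλ/2)=0.9884914043; c=2·atan2(√a, √(1-a))=2.926622722; dist=6371·c=18645.513 ≈ 18645.5 km; running total=75512.8 km
Leg 5 bearing: y=sinΔλ·cosφ2=-0.11250493, x=cosφ1·sinφ2-sinφ1·cosφ2·cosΔλ=0.18123806; θ=atan2(y, x)=-31.8303° <0 so +360° → 328.1697° ≈ 328.2°
Leg 6: φ1=0.2121273, φ2=1.1466516, Δφ=0.9345243, Δλ=0.2869496 rad; a=sin²(Δφ/2)+cosφ1·cosφ2·sin²(Δλ/2)=0.2111244859; c=2·atan2(√a, √(1-a))=0.954825705; dist=6371·c=6083.195 ≈ 6083.2 km; running total=81596.0 km
Leg 6 bearing: y=sinΔλ·cosφ2=0.11647768, x=cosφ1·sinφ2-sinφ1·cosφ2·cosΔλ=0.80785933; θ=atan2(y, x)=8.2044° ≈ 8.2°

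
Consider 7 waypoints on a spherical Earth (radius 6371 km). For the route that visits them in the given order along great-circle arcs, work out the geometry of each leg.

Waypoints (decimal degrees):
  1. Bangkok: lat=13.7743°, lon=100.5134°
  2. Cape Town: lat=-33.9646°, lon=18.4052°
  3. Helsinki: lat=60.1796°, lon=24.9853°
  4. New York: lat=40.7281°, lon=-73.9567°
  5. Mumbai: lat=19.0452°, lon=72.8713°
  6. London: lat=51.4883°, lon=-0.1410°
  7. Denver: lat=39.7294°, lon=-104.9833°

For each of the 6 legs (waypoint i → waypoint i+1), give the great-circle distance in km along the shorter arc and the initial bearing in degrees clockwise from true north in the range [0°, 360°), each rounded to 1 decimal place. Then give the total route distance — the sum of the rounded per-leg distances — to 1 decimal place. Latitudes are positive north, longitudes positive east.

Leg 1: dist=10150.4 km, bearing=235.3°
Leg 2: dist=10485.7 km, bearing=3.3°
Leg 3: dist=6616.4 km, bearing=299.7°
Leg 4: dist=12537.0 km, bearing=34.1°
Leg 5: dist=7194.7 km, bearing=318.8°
Leg 6: dist=7541.6 km, bearing=306.6°
Total: 54525.8 km

Leg 1: φ1=0.2404069, φ2=-0.5927941, Δφ=-0.8332010, Δλ=-1.4330584 rad; a=sin²(Δφ/2)+cosφ1·cosφ2·sin²(Δλ/2)=0.5112095035; c=2·atan2(√a, √(1-a))=1.593217212; dist=6371·c=10150.387 ≈ 10150.4 km; running total=10150.4 km
Leg 1 bearing: y=sinΔλ·cosφ2=-0.82152793, x=cosφ1·sinφ2-sinφ1·cosφ2·cosΔλ=-0.56972735; θ=atan2(y, x)=-124.7412° <0 so +360° → 235.2588° ≈ 235.3°
Leg 2: φ1=-0.5927941, φ2=1.0503322, Δφ=1.6431263, Δλ=0.1148444 rad; a=sin²(Δφ/2)+cosφ1·cosφ2·sin²(Δλ/2)=0.5374918836; c=2·atan2(√a, √(1-a))=1.645850539; dist=6371·c=10485.714 ≈ 10485.7 km; running total=20636.1 km
Leg 2 bearing: y=sinΔλ·cosφ2=0.05698470, x=cosφ1·sinφ2-sinφ1·cosφ2·cosΔλ=0.99555521; θ=atan2(y, x)=3.2760° ≈ 3.3°
Leg 3: φ1=1.0503322, φ2=0.7108394, Δφ=-0.3394927, Δλ=-1.7268637 rad; a=sin²(Δφ/2)+cosφ1·cosφ2·sin²(Δλ/2)=0.2462498323; c=2·atan2(√a, √(1-a))=1.038515039; dist=6371·c=6616.379 ≈ 6616.4 km; running total=27252.5 km
Leg 3 bearing: y=sinΔλ·cosφ2=-0.74860410, x=cosφ1·sinφ2-sinφ1·cosφ2·cosΔλ=0.42665596; θ=atan2(y, x)=-60.3197° <0 so +360° → 299.6803° ≈ 299.7°
Leg 4: φ1=0.7108394, φ2=0.3324014, Δφ=-0.3784380, Δλ=2.5626320 rad; a=sin²(Δφ/2)+cosφ1·cosφ2·sin²(Δλ/2)=0.6933415939; c=2·atan2(√a, √(1-a))=1.967828615; dist=6371·c=12537.036 ≈ 12537.0 km; running total=39789.5 km
Leg 4 bearing: y=sinΔλ·cosφ2=0.51720381, x=cosφ1·sinφ2-sinφ1·cosφ2·cosΔλ=0.76352887; θ=atan2(y, x)=34.1132° ≈ 34.1°
Leg 5: φ1=0.3324014, φ2=0.8986404, Δφ=0.5662389, Δλ=-1.2743050 rad; a=sin²(Δφ/2)+cosφ1·cosφ2·sin²(Δλ/2)=0.2863496276; c=2·atan2(√a, √(1-a))=1.129291204; dist=6371·c=7194.714 ≈ 7194.7 km; running total=46984.2 km
Leg 5 bearing: y=sinΔλ·cosφ2=-0.59550559, x=cosφ1·sinφ2-sinφ1·cosφ2·cosΔλ=0.68028462; θ=atan2(y, x)=-41.1982° <0 so +360° → 318.8018° ≈ 318.8°
Leg 6: φ1=0.8986404, φ2=0.6934088, Δφ=-0.2052315, Δλ=-1.8298433 rad; a=sin²(Δφ/2)+cosφ1·cosφ2·sin²(Δλ/2)=0.3112687112; c=2·atan2(√a, √(1-a))=1.183741689; dist=6371·c=7541.618 ≈ 7541.6 km; running total=54525.8 km
Leg 6 bearing: y=sinΔλ·cosφ2=-0.74341125, x=cosφ1·sinφ2-sinφ1·cosφ2·cosΔλ=0.55214284; θ=atan2(y, x)=-53.3982° <0 so +360° → 306.6018° ≈ 306.6°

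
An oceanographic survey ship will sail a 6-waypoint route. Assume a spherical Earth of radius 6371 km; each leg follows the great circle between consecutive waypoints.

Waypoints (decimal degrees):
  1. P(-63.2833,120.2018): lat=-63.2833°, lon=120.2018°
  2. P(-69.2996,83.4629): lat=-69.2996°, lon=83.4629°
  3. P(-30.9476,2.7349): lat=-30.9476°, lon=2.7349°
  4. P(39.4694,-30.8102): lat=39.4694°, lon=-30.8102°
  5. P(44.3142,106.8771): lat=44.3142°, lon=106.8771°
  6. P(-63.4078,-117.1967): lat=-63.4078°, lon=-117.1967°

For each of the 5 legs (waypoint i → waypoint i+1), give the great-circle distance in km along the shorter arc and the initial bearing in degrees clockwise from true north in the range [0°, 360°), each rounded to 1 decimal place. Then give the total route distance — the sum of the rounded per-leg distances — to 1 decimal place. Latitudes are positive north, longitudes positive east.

Leg 1: dist=1740.2 km, bearing=231.6°
Leg 2: dist=6449.5 km, bearing=266.4°
Leg 3: dist=8562.3 km, bearing=334.0°
Leg 4: dist=9780.6 km, bearing=28.8°
Leg 5: dist=16538.9 km, bearing=143.1°
Total: 43071.5 km

Leg 1: φ1=-1.1045019, φ2=-1.2095062, Δφ=-0.1050042, Δλ=-0.6412148 rad; a=sin²(Δφ/2)+cosφ1·cosφ2·sin²(Δλ/2)=0.0185368985; c=2·atan2(√a, √(1-a))=0.273148922; dist=6371·c=1740.232 ≈ 1740.2 km; running total=1740.2 km
Leg 1 bearing: y=sinΔλ·cosφ2=-0.21144173, x=cosφ1·sinφ2-sinφ1·cosφ2·cosΔλ=-0.16752768; θ=atan2(y, x)=-128.3902° <0 so +360° → 231.6098° ≈ 231.6°
Leg 2: φ1=-1.2095062, φ2=-0.5401375, Δφ=0.6693687, Δλ=-1.4089694 rad; a=sin²(Δφ/2)+cosφ1·cosφ2·sin²(Δλ/2)=0.2350500222; c=2·atan2(√a, √(1-a))=1.012313734; dist=6371·c=6449.451 ≈ 6449.5 km; running total=8189.7 km
Leg 2 bearing: y=sinΔλ·cosφ2=-0.84643257, x=cosφ1·sinφ2-sinφ1·cosφ2·cosΔλ=-0.05251618; θ=atan2(y, x)=-93.5503° <0 so +360° → 266.4497° ≈ 266.4°
Leg 3: φ1=-0.5401375, φ2=0.6888710, Δφ=1.2290085, Δλ=-0.5854724 rad; a=sin²(Δφ/2)+cosφ1·cosφ2·sin²(Δλ/2)=0.3875471413; c=2·atan2(√a, √(1-a))=1.343950053; dist=6371·c=8562.306 ≈ 8562.3 km; running total=16752.0 km
Leg 3 bearing: y=sinΔλ·cosφ2=-0.42658216, x=cosφ1·sinφ2-sinφ1·cosφ2·cosΔλ=0.87603943; θ=atan2(y, x)=-25.9635° <0 so +360° → 334.0365° ≈ 334.0°
Leg 4: φ1=0.6888710, φ2=0.7734287, Δφ=0.0845577, Δλ=2.4030967 rad; a=sin²(Δφ/2)+cosφ1·cosφ2·sin²(Δλ/2)=0.4821926501; c=2·atan2(√a, √(1-a))=1.535174094; dist=6371·c=9780.594 ≈ 9780.6 km; running total=26532.6 km
Leg 4 bearing: y=sinΔλ·cosφ2=0.48167095, x=cosφ1·sinφ2-sinφ1·cosφ2·cosΔλ=0.87562817; θ=atan2(y, x)=28.8146° ≈ 28.8°
Leg 5: φ1=0.7734287, φ2=-1.1066749, Δφ=-1.8801036, Δλ=-3.9108256 rad; a=sin²(Δφ/2)+cosφ1·cosφ2·sin²(Δλ/2)=0.9274025482; c=2·atan2(√a, √(1-a))=2.595971477; dist=6371·c=16538.934 ≈ 16538.9 km; running total=43071.5 km
Leg 5 bearing: y=sinΔλ·cosφ2=0.31136954, x=cosφ1·sinφ2-sinφ1·cosφ2·cosΔλ=-0.41515932; θ=atan2(y, x)=143.1301° ≈ 143.1°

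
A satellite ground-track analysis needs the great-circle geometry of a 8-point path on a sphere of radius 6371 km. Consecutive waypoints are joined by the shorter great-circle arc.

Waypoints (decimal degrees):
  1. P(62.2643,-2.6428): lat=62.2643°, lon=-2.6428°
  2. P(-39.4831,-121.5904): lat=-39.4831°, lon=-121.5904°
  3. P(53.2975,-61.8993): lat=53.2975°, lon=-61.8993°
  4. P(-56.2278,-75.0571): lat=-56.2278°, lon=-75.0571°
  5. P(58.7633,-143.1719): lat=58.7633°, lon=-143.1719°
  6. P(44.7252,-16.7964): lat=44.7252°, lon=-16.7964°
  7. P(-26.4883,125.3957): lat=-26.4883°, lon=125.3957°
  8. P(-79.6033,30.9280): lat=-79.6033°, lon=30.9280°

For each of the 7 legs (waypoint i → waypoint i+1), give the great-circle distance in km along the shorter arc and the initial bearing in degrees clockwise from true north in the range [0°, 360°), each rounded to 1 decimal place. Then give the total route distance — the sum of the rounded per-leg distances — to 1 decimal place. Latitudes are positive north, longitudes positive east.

Leg 1: φ1=1.0867170, φ2=-0.6891101, Δφ=-1.7758271, Δλ=-2.0760273 rad; a=sin²(Δφ/2)+cosφ1·cosφ2·sin²(Δλ/2)=0.8683241510; c=2·atan2(√a, √(1-a))=2.398897105; dist=6371·c=15283.373 ≈ 15283.4 km; running total=15283.4 km
Leg 1 bearing: y=sinΔλ·cosφ2=-0.67538406, x=cosφ1·sinφ2-sinφ1·cosφ2·cosΔλ=0.03472250; θ=atan2(y, x)=-87.0569° <0 so +360° → 272.9431° ≈ 272.9°
Leg 2: φ1=-0.6891101, φ2=0.9302169, Δφ=1.6193270, Δλ=1.0418062 rad; a=sin²(Δφ/2)+cosφ1·cosφ2·sin²(Δλ/2)=0.6385009437; c=2·atan2(√a, √(1-a))=1.851468818; dist=6371·c=11795.708 ≈ 11795.7 km; running total=27079.1 km
Leg 2 bearing: y=sinΔλ·cosφ2=0.51597025, x=cosφ1·sinφ2-sinφ1·cosφ2·cosΔλ=0.81058291; θ=atan2(y, x)=32.4785° ≈ 32.5°
Leg 3: φ1=0.9302169, φ2=-0.9813602, Δφ=-1.9115771, Δλ=-0.2296469 rad; a=sin²(Δφ/2)+cosφ1·cosφ2·sin²(Δλ/2)=0.6714726413; c=2·atan2(√a, √(1-a))=1.920846867; dist=6371·c=12237.715 ≈ 12237.7 km; running total=39316.8 km
Leg 3 bearing: y=sinΔλ·cosφ2=-0.12653986, x=cosφ1·sinφ2-sinφ1·cosφ2·cosΔλ=-0.93079332; θ=atan2(y, x)=-172.2582° <0 so +360° → 187.7418° ≈ 187.7°
Leg 4: φ1=-0.9813602, φ2=1.0256131, Δφ=2.0069733, Δλ=-1.1888275 rad; a=sin²(Δφ/2)+cosφ1·cosφ2·sin²(Δλ/2)=0.8016482435; c=2·atan2(√a, √(1-a))=2.218424443; dist=6371·c=14133.582 ≈ 14133.6 km; running total=53450.4 km
Leg 4 bearing: y=sinΔλ·cosφ2=-0.48120244, x=cosφ1·sinφ2-sinφ1·cosφ2·cosΔλ=0.63598550; θ=atan2(y, x)=-37.1121° <0 so +360° → 322.8879° ≈ 322.9°
Leg 5: φ1=1.0256131, φ2=0.7806020, Δφ=-0.2450111, Δλ=2.2056686 rad; a=sin²(Δφ/2)+cosφ1·cosφ2·sin²(Δλ/2)=0.3084106644; c=2·atan2(√a, √(1-a))=1.177561143; dist=6371·c=7502.242 ≈ 7502.2 km; running total=60952.6 km
Leg 5 bearing: y=sinΔλ·cosφ2=0.57204926, x=cosφ1·sinφ2-sinφ1·cosφ2·cosΔλ=0.72521290; θ=atan2(y, x)=38.2664° ≈ 38.3°
Leg 6: φ1=0.7806020, φ2=-0.4623080, Δφ=-1.2429100, Δλ=2.4817203 rad; a=sin²(Δφ/2)+cosφ1·cosφ2·sin²(Δλ/2)=0.9081375656; c=2·atan2(√a, √(1-a))=2.525729487; dist=6371·c=16091.423 ≈ 16091.4 km; running total=77044.0 km
Leg 6 bearing: y=sinΔλ·cosφ2=0.54866492, x=cosφ1·sinφ2-sinφ1·cosφ2·cosΔλ=0.18072552; θ=atan2(y, x)=71.7686° ≈ 71.8°
Leg 7: φ1=-0.4623080, φ2=-1.3893397, Δφ=-0.9270316, Δλ=-1.6487724 rad; a=sin²(Δφ/2)+cosφ1·cosφ2·sin²(Δλ/2)=0.2869447507; c=2·atan2(√a, √(1-a))=1.130607279; dist=6371·c=7203.099 ≈ 7203.1 km; running total=84247.1 km
Leg 7 bearing: y=sinΔλ·cosφ2=-0.17991414, x=cosφ1·sinφ2-sinφ1·cosφ2·cosΔλ=-0.88660067; θ=atan2(y, x)=-168.5290° <0 so +360° → 191.4710° ≈ 191.5°

Leg 1: dist=15283.4 km, bearing=272.9°
Leg 2: dist=11795.7 km, bearing=32.5°
Leg 3: dist=12237.7 km, bearing=187.7°
Leg 4: dist=14133.6 km, bearing=322.9°
Leg 5: dist=7502.2 km, bearing=38.3°
Leg 6: dist=16091.4 km, bearing=71.8°
Leg 7: dist=7203.1 km, bearing=191.5°
Total: 84247.1 km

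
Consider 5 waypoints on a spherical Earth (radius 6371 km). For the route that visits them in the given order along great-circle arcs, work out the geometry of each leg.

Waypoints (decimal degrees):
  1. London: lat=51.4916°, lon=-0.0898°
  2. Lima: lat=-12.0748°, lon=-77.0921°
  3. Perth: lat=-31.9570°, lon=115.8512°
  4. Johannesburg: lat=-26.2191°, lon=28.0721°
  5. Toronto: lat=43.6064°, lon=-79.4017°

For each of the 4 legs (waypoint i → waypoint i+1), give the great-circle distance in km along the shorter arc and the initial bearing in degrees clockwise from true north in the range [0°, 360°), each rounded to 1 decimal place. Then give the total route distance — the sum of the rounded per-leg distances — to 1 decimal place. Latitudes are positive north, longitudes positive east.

Leg 1: dist=10178.0 km, bearing=252.4°
Leg 2: dist=14928.7 km, bearing=195.4°
Leg 3: dist=8309.8 km, bearing=248.3°
Leg 4: dist=13341.7 km, bearing=307.1°
Total: 46758.2 km

Leg 1: φ1=0.8986980, φ2=-0.2107450, Δφ=-1.1094430, Δλ=-1.3439437 rad; a=sin²(Δφ/2)+cosφ1·cosφ2·sin²(Δλ/2)=0.5133775068; c=2·atan2(√a, √(1-a))=1.597554533; dist=6371·c=10178.020 ≈ 10178.0 km; running total=10178.0 km
Leg 1 bearing: y=sinΔλ·cosφ2=-0.95282129, x=cosφ1·sinφ2-sinφ1·cosφ2·cosΔλ=-0.30235041; θ=atan2(y, x)=-107.6053° <0 so +360° → 252.3947° ≈ 252.4°
Leg 2: φ1=-0.2107450, φ2=-0.5577549, Δφ=-0.3470099, Δλ=3.3674959 rad; a=sin²(Δφ/2)+cosφ1·cosφ2·sin²(Δλ/2)=0.8489369765; c=2·atan2(√a, √(1-a))=2.343221089; dist=6371·c=14928.662 ≈ 14928.7 km; running total=25106.7 km
Leg 2 bearing: y=sinΔλ·cosφ2=-0.19004053, x=cosφ1·sinφ2-sinφ1·cosφ2·cosΔλ=-0.69054800; θ=atan2(y, x)=-164.6130° <0 so +360° → 195.3870° ≈ 195.4°
Leg 3: φ1=-0.5577549, φ2=-0.4576096, Δφ=0.1001452, Δλ=-1.5320343 rad; a=sin²(Δφ/2)+cosφ1·cosφ2·sin²(Δλ/2)=0.3683319934; c=2·atan2(√a, √(1-a))=1.304317679; dist=6371·c=8309.808 ≈ 8309.8 km; running total=33416.5 km
Leg 3 bearing: y=sinΔλ·cosφ2=-0.89643727, x=cosφ1·sinφ2-sinφ1·cosφ2·cosΔλ=-0.35644685; θ=atan2(y, x)=-111.6841° <0 so +360° → 248.3159° ≈ 248.3°
Leg 4: φ1=-0.4576096, φ2=0.7610753, Δφ=1.2186849, Δλ=-1.8757717 rad; a=sin²(Δφ/2)+cosφ1·cosφ2·sin²(Δλ/2)=0.7498831410; c=2·atan2(√a, √(1-a))=2.094125249; dist=6371·c=13341.672 ≈ 13341.7 km; running total=46758.2 km
Leg 4 bearing: y=sinΔλ·cosφ2=-0.69068100, x=cosφ1·sinφ2-sinφ1·cosφ2·cosΔλ=0.52267907; θ=atan2(y, x)=-52.8831° <0 so +360° → 307.1169° ≈ 307.1°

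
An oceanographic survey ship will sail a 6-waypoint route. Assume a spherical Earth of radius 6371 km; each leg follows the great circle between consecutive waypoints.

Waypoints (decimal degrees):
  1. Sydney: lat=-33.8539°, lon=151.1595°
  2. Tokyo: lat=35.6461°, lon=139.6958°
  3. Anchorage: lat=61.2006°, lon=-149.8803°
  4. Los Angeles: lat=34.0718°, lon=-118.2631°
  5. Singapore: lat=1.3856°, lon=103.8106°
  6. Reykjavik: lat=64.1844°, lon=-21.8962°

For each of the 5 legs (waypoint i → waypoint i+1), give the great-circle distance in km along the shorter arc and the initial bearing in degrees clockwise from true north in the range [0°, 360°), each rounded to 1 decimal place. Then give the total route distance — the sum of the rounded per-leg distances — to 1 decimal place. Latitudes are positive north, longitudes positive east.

Leg 1: dist=7819.4 km, bearing=350.1°
Leg 2: dist=5567.4 km, bearing=36.3°
Leg 3: dist=3761.0 km, bearing=128.7°
Leg 4: dist=14116.3 km, bearing=303.0°
Leg 5: dist=11501.3 km, bearing=338.7°
Total: 42765.4 km

Leg 1: φ1=-0.5908620, φ2=0.6221418, Δφ=1.2130038, Δλ=-0.2000793 rad; a=sin²(Δφ/2)+cosφ1·cosφ2·sin²(Δλ/2)=0.3316277528; c=2·atan2(√a, √(1-a))=1.227339010; dist=6371·c=7819.377 ≈ 7819.4 km; running total=7819.4 km
Leg 1 bearing: y=sinΔλ·cosφ2=-0.16150824, x=cosφ1·sinφ2-sinφ1·cosφ2·cosΔλ=0.92764122; θ=atan2(y, x)=-9.8766° <0 so +360° → 350.1234° ≈ 350.1°
Leg 2: φ1=0.6221418, φ2=1.0681520, Δφ=0.4460102, Δλ=-5.0540564 rad; a=sin²(Δφ/2)+cosφ1·cosφ2·sin²(Δλ/2)=0.1790682986; c=2·atan2(√a, √(1-a))=0.873870483; dist=6371·c=5567.429 ≈ 5567.4 km; running total=13386.8 km
Leg 2 bearing: y=sinΔλ·cosφ2=0.45389836, x=cosφ1·sinφ2-sinφ1·cosφ2·cosΔλ=0.61805149; θ=atan2(y, x)=36.2936° ≈ 36.3°
Leg 3: φ1=1.0681520, φ2=0.5946651, Δφ=-0.4734869, Δλ=0.5518242 rad; a=sin²(Δφ/2)+cosφ1·cosφ2·sin²(Δλ/2)=0.0846234533; c=2·atan2(√a, √(1-a))=0.590337080; dist=6371·c=3761.038 ≈ 3761.0 km; running total=17147.8 km
Leg 3 bearing: y=sinΔλ·cosφ2=0.43424825, x=cosφ1·sinφ2-sinφ1·cosφ2·cosΔλ=-0.34824955; θ=atan2(y, x)=128.7282° ≈ 128.7°
Leg 4: φ1=0.5946651, φ2=0.0241833, Δφ=-0.5704818, Δλ=3.8759172 rad; a=sin²(Δφ/2)+cosφ1·cosφ2·sin²(Δλ/2)=0.8005667881; c=2·atan2(√a, √(1-a))=2.215715160; dist=6371·c=14116.321 ≈ 14116.3 km; running total=31264.1 km
Leg 4 bearing: y=sinΔλ·cosφ2=-0.66989003, x=cosφ1·sinφ2-sinφ1·cosφ2·cosΔλ=0.43575884; θ=atan2(y, x)=-56.9563° <0 so +360° → 303.0437° ≈ 303.0°
Leg 5: φ1=0.0241833, φ2=1.1202291, Δφ=1.0960458, Δλ=-2.1939976 rad; a=sin²(Δφ/2)+cosφ1·cosφ2·sin²(Δλ/2)=0.6161591479; c=2·atan2(√a, √(1-a))=1.805256843; dist=6371·c=11501.291 ≈ 11501.3 km; running total=42765.4 km
Leg 5 bearing: y=sinΔλ·cosφ2=-0.35361290, x=cosφ1·sinφ2-sinφ1·cosφ2·cosΔλ=0.90608285; θ=atan2(y, x)=-21.3190° <0 so +360° → 338.6810° ≈ 338.7°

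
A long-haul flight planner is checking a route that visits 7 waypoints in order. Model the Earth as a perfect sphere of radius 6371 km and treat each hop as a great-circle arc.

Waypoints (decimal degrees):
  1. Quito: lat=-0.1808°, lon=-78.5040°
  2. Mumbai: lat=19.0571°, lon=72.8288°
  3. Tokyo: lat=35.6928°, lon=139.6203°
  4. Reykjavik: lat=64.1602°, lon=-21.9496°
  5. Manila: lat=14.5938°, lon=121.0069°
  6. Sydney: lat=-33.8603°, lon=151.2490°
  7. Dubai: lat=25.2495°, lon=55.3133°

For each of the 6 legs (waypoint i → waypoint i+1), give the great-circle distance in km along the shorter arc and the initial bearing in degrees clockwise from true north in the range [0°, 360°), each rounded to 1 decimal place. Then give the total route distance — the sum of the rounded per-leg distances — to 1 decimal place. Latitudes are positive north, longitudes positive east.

Leg 1: dist=16249.5 km, bearing=54.5°
Leg 2: dist=6723.0 km, bearing=59.1°
Leg 3: dist=8794.3 km, bearing=351.9°
Leg 4: dist=10709.1 km, bearing=35.9°
Leg 5: dist=6267.9 km, bearing=149.8°
Leg 6: dist=12051.4 km, bearing=288.6°
Total: 60795.2 km

Leg 1: φ1=-0.0031556, φ2=0.3326091, Δφ=0.3357647, Δλ=2.6412556 rad; a=sin²(Δφ/2)+cosφ1·cosφ2·sin²(Δλ/2)=0.9151794423; c=2·atan2(√a, √(1-a))=2.550547755; dist=6371·c=16249.540 ≈ 16249.5 km; running total=16249.5 km
Leg 1 bearing: y=sinΔλ·cosφ2=0.45342951, x=cosφ1·sinφ2-sinφ1·cosφ2·cosΔλ=0.32389165; θ=atan2(y, x)=54.4612° ≈ 54.5°
Leg 2: φ1=0.3326091, φ2=0.6229569, Δφ=0.2903477, Δλ=1.1657316 rad; a=sin²(Δφ/2)+cosφ1·cosφ2·sin²(Δλ/2)=0.2534943568; c=2·atan2(√a, √(1-a))=1.055248797; dist=6371·c=6722.990 ≈ 6723.0 km; running total=22972.5 km
Leg 2 bearing: y=sinΔλ·cosφ2=0.74643459, x=cosφ1·sinφ2-sinφ1·cosφ2·cosΔλ=0.44696227; θ=atan2(y, x)=59.0870° ≈ 59.1°
Leg 3: φ1=0.6229569, φ2=1.1198067, Δφ=0.4968499, Δλ=-2.8199267 rad; a=sin²(Δφ/2)+cosφ1·cosφ2·sin²(Δλ/2)=0.4053616202; c=2·atan2(√a, √(1-a))=1.380370787; dist=6371·c=8794.342 ≈ 8794.3 km; running total=31766.8 km
Leg 3 bearing: y=sinΔλ·cosφ2=-0.13779490, x=cosφ1·sinφ2-sinφ1·cosφ2·cosΔλ=0.97220722; θ=atan2(y, x)=-8.0670° <0 so +360° → 351.9330° ≈ 351.9°
Leg 4: φ1=1.1198067, φ2=0.2547099, Δφ=-0.8650969, Δλ=2.4950616 rad; a=sin²(Δφ/2)+cosφ1·cosφ2·sin²(Δλ/2)=0.5549473373; c=2·atan2(√a, √(1-a))=1.680913409; dist=6371·c=10709.099 ≈ 10709.1 km; running total=42475.9 km
Leg 4 bearing: y=sinΔλ·cosφ2=0.58298494, x=cosφ1·sinφ2-sinφ1·cosφ2·cosΔλ=0.80501660; θ=atan2(y, x)=35.9117° ≈ 35.9°
Leg 5: φ1=0.2547099, φ2=-0.5909737, Δφ=-0.8456836, Δλ=0.5278242 rad; a=sin²(Δφ/2)+cosφ1·cosφ2·sin²(Δλ/2)=0.2230735454; c=2·atan2(√a, √(1-a))=0.983811690; dist=6371·c=6267.864 ≈ 6267.9 km; running total=48743.8 km
Leg 5 bearing: y=sinΔλ·cosφ2=0.41823427, x=cosφ1·sinφ2-sinφ1·cosφ2·cosΔλ=-0.71994934; θ=atan2(y, x)=149.8468° ≈ 149.8°
Leg 6: φ1=-0.5909737, φ2=0.4406869, Δφ=1.0316606, Δλ=-1.6743938 rad; a=sin²(Δφ/2)+cosφ1·cosφ2·sin²(Δλ/2)=0.6576679136; c=2·atan2(√a, √(1-a))=1.891606842; dist=6371·c=12051.427 ≈ 12051.4 km; running total=60795.2 km
Leg 6 bearing: y=sinΔλ·cosφ2=-0.89960968, x=cosφ1·sinφ2-sinφ1·cosφ2·cosΔλ=0.30210220; θ=atan2(y, x)=-71.4372° <0 so +360° → 288.5628° ≈ 288.6°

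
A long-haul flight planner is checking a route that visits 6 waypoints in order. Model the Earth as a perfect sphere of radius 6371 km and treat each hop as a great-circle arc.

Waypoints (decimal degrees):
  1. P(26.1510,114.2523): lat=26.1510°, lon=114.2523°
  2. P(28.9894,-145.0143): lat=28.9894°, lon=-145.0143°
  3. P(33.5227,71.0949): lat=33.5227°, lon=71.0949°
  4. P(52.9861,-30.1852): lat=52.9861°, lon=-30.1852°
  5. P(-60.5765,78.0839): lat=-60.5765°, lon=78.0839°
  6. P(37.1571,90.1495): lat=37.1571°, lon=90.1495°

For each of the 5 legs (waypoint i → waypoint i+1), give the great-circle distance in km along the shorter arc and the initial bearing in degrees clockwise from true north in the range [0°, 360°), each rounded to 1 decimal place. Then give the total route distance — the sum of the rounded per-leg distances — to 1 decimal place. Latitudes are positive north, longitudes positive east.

Leg 1: dist=9578.0 km, bearing=59.5°
Leg 2: dist=12092.7 km, bearing=328.7°
Leg 3: dist=7778.3 km, bearing=321.1°
Leg 4: dist=15791.7 km, bearing=130.7°
Leg 5: dist=10923.1 km, bearing=9.7°
Total: 56163.8 km

Leg 1: φ1=0.4564211, φ2=0.5059605, Δφ=0.0495394, Δλ=-4.5250558 rad; a=sin²(Δφ/2)+cosφ1·cosφ2·sin²(Δλ/2)=0.4663133828; c=2·atan2(√a, √(1-a))=1.503372018; dist=6371·c=9577.983 ≈ 9578.0 km; running total=9578.0 km
Leg 1 bearing: y=sinΔλ·cosφ2=0.85940582, x=cosφ1·sinφ2-sinφ1·cosφ2·cosΔλ=0.50683576; θ=atan2(y, x)=59.4700° ≈ 59.5°
Leg 2: φ1=0.5059605, φ2=0.5850815, Δφ=0.0791210, Δλ=3.7718171 rad; a=sin²(Δφ/2)+cosφ1·cosφ2·sin²(Δλ/2)=0.6607376764; c=2·atan2(√a, √(1-a))=1.898083461; dist=6371·c=12092.690 ≈ 12092.7 km; running total=21670.7 km
Leg 2 bearing: y=sinΔλ·cosφ2=-0.49130176, x=cosφ1·sinφ2-sinφ1·cosφ2·cosΔλ=0.80949131; θ=atan2(y, x)=-31.2547° <0 so +360° → 328.7453° ≈ 328.7°
Leg 3: φ1=0.5850815, φ2=0.9247819, Δφ=0.3397004, Δλ=-1.7676712 rad; a=sin²(Δφ/2)+cosφ1·cosφ2·sin²(Δλ/2)=0.3285949313; c=2·atan2(√a, √(1-a))=1.220889653; dist=6371·c=7778.288 ≈ 7778.3 km; running total=29449.0 km
Leg 3 bearing: y=sinΔλ·cosφ2=-0.59037954, x=cosφ1·sinφ2-sinφ1·cosφ2·cosΔλ=0.73070733; θ=atan2(y, x)=-38.9367° <0 so +360° → 321.0633° ≈ 321.1°
Leg 4: φ1=0.9247819, φ2=-1.0572594, Δφ=-1.9820413, Δλ=1.8896523 rad; a=sin²(Δφ/2)+cosφ1·cosφ2·sin²(Δλ/2)=0.8941020029; c=2·atan2(√a, √(1-a))=2.478681494; dist=6371·c=15791.680 ≈ 15791.7 km; running total=45240.7 km
Leg 4 bearing: y=sinΔλ·cosφ2=0.46649887, x=cosφ1·sinφ2-sinφ1·cosφ2·cosΔλ=-0.40138915; θ=atan2(y, x)=130.7097° ≈ 130.7°
Leg 5: φ1=-1.0572594, φ2=0.6485137, Δφ=1.7057731, Δλ=0.2105844 rad; a=sin²(Δφ/2)+cosφ1·cosφ2·sin²(Δλ/2)=0.5716082743; c=2·atan2(√a, √(1-a))=1.714507035; dist=6371·c=10923.124 ≈ 10923.1 km; running total=56163.8 km
Leg 5 bearing: y=sinΔλ·cosφ2=0.16659440, x=cosφ1·sinφ2-sinφ1·cosφ2·cosΔλ=0.97556923; θ=atan2(y, x)=9.6907° ≈ 9.7°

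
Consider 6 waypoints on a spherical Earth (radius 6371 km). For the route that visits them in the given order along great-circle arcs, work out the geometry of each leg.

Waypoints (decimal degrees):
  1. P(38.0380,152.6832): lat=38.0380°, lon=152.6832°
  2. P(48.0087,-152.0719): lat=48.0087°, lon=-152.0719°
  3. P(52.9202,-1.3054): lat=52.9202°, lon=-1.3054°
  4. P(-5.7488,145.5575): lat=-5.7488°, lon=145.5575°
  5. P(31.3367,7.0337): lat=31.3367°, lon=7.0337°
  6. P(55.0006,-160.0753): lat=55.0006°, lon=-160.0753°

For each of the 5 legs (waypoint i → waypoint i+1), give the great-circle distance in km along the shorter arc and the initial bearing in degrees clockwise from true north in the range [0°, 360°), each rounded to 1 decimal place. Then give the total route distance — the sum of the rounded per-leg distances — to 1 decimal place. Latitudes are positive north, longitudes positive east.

Leg 1: φ1=0.6638883, φ2=0.8379099, Δφ=0.1740215, Δλ=-5.3189799 rad; a=sin²(Δφ/2)+cosφ1·cosφ2·sin²(Δλ/2)=0.1208211503; c=2·atan2(√a, √(1-a))=0.710006408; dist=6371·c=4523.451 ≈ 4523.5 km; running total=4523.5 km
Leg 1 bearing: y=sinΔλ·cosφ2=0.54966245, x=cosφ1·sinφ2-sinφ1·cosφ2·cosΔλ=0.35037808; θ=atan2(y, x)=57.4848° ≈ 57.5°
Leg 2: φ1=0.8379099, φ2=0.9236317, Δφ=0.0857218, Δλ=2.6313718 rad; a=sin²(Δφ/2)+cosφ1·cosφ2·sin²(Δλ/2)=0.3795174524; c=2·atan2(√a, √(1-a))=1.327436202; dist=6371·c=8457.096 ≈ 8457.1 km; running total=12980.6 km
Leg 2 bearing: y=sinΔλ·cosφ2=0.29445132, x=cosφ1·sinφ2-sinφ1·cosφ2·cosΔλ=0.92478876; θ=atan2(y, x)=17.6614° ≈ 17.7°
Leg 3: φ1=0.9236317, φ2=-0.1003355, Δφ=-1.0239672, Δλ=2.5632412 rad; a=sin²(Δφ/2)+cosφ1·cosφ2·sin²(Δλ/2)=0.7911218014; c=2·atan2(√a, √(1-a))=2.192281910; dist=6371·c=13967.028 ≈ 13967.0 km; running total=26947.6 km
Leg 3 bearing: y=sinΔλ·cosφ2=0.54389500, x=cosφ1·sinφ2-sinφ1·cosφ2·cosΔλ=0.60429349; θ=atan2(y, x)=41.9888° ≈ 42.0°
Leg 4: φ1=-0.1003355, φ2=0.5469286, Δφ=0.6472641, Δλ=-2.4176964 rad; a=sin²(Δφ/2)+cosφ1·cosφ2·sin²(Δλ/2)=0.8444063066; c=2·atan2(√a, √(1-a))=2.330646191; dist=6371·c=14848.547 ≈ 14848.5 km; running total=41796.1 km
Leg 4 bearing: y=sinΔλ·cosφ2=-0.56569516, x=cosφ1·sinφ2-sinφ1·cosφ2·cosΔλ=0.45334994; θ=atan2(y, x)=-51.2912° <0 so +360° → 308.7088° ≈ 308.7°
Leg 5: φ1=0.5469286, φ2=0.9599416, Δφ=0.4130130, Δλ=-2.9166023 rad; a=sin²(Δφ/2)+cosφ1·cosφ2·sin²(Δλ/2)=0.5257676740; c=2·atan2(√a, √(1-a))=1.622354514; dist=6371·c=10336.021 ≈ 10336.0 km; running total=52132.1 km
Leg 5 bearing: y=sinΔλ·cosφ2=-0.12796127, x=cosφ1·sinφ2-sinφ1·cosφ2·cosΔλ=0.99043931; θ=atan2(y, x)=-7.3616° <0 so +360° → 352.6384° ≈ 352.6°

Leg 1: dist=4523.5 km, bearing=57.5°
Leg 2: dist=8457.1 km, bearing=17.7°
Leg 3: dist=13967.0 km, bearing=42.0°
Leg 4: dist=14848.5 km, bearing=308.7°
Leg 5: dist=10336.0 km, bearing=352.6°
Total: 52132.1 km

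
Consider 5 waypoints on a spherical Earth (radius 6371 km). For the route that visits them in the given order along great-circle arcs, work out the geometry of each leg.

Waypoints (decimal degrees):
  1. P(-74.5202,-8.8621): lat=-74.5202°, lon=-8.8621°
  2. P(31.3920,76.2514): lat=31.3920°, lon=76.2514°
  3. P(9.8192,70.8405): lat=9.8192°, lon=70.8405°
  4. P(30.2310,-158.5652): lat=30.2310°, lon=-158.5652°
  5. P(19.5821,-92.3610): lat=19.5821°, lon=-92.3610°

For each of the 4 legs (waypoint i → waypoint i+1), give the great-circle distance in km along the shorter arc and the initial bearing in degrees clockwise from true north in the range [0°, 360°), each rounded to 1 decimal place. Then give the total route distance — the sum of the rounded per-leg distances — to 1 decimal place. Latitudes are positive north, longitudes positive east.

Leg 1: φ1=-1.3006228, φ2=0.5478938, Δφ=1.8485166, Δλ=1.4855108 rad; a=sin²(Δφ/2)+cosφ1·cosφ2·sin²(Δλ/2)=0.7412939058; c=2·atan2(√a, √(1-a))=2.074403279; dist=6371·c=13216.023 ≈ 13216.0 km; running total=13216.0 km
Leg 1 bearing: y=sinΔλ·cosφ2=0.85052095, x=cosφ1·sinφ2-sinφ1·cosφ2·cosΔλ=0.20910073; θ=atan2(y, x)=76.1878° ≈ 76.2°
Leg 2: φ1=0.5478938, φ2=0.1713774, Δφ=-0.3765164, Δλ=-0.0944380 rad; a=sin²(Δφ/2)+cosφ1·cosφ2·sin²(Δλ/2)=0.0368984237; c=2·atan2(√a, √(1-a))=0.386581963; dist=6371·c=2462.914 ≈ 2462.9 km; running total=15678.9 km
Leg 2 bearing: y=sinΔλ·cosφ2=-0.09291632, x=cosφ1·sinφ2-sinφ1·cosφ2·cosΔλ=-0.36539606; θ=atan2(y, x)=-165.7327° <0 so +360° → 194.2673° ≈ 194.3°
Leg 3: φ1=0.1713774, φ2=0.5276305, Δφ=0.3562531, Δλ=-4.0038848 rad; a=sin²(Δφ/2)+cosφ1·cosφ2·sin²(Δλ/2)=0.7340524167; c=2·atan2(√a, √(1-a))=2.057941237; dist=6371·c=13111.144 ≈ 13111.1 km; running total=28790.0 km
Leg 3 bearing: y=sinΔλ·cosφ2=0.65606825, x=cosφ1·sinφ2-sinφ1·cosφ2·cosΔλ=0.59199013; θ=atan2(y, x)=47.9391° ≈ 47.9°
Leg 4: φ1=0.5276305, φ2=0.3417721, Δφ=-0.1858584, Δλ=1.1554813 rad; a=sin²(Δφ/2)+cosφ1·cosφ2·sin²(Δλ/2)=0.2514044667; c=2·atan2(√a, √(1-a))=1.050438003; dist=6371·c=6692.341 ≈ 6692.3 km; running total=35482.3 km
Leg 4 bearing: y=sinΔλ·cosφ2=0.86206829, x=cosφ1·sinφ2-sinφ1·cosφ2·cosΔλ=0.09817999; θ=atan2(y, x)=83.5026° ≈ 83.5°

Leg 1: dist=13216.0 km, bearing=76.2°
Leg 2: dist=2462.9 km, bearing=194.3°
Leg 3: dist=13111.1 km, bearing=47.9°
Leg 4: dist=6692.3 km, bearing=83.5°
Total: 35482.3 km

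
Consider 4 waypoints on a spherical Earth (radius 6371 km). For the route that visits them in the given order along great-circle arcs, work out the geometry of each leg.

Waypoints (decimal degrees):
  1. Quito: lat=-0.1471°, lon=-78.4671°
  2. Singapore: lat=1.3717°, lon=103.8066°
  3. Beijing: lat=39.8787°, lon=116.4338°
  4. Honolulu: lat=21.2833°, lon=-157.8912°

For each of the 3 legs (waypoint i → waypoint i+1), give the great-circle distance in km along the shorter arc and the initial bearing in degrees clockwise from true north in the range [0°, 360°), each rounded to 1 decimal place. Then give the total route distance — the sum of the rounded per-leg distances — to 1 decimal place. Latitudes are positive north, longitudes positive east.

Leg 1: φ1=-0.0025674, φ2=0.0239407, Δφ=0.0265081, Δλ=3.1812762 rad; a=sin²(Δφ/2)+cosφ1·cosφ2·sin²(Δλ/2)=0.9994922695; c=2·atan2(√a, √(1-a))=3.096523089; dist=6371·c=19727.949 ≈ 19727.9 km; running total=19727.9 km
Leg 1 bearing: y=sinΔλ·cosφ2=-0.03966177, x=cosφ1·sinφ2-sinφ1·cosφ2·cosΔλ=0.02137370; θ=atan2(y, x)=-61.6798° <0 so +360° → 298.3202° ≈ 298.3°
Leg 2: φ1=0.0239407, φ2=0.6960146, Δφ=0.6720739, Δλ=0.2203862 rad; a=sin²(Δφ/2)+cosφ1·cosφ2·sin²(Δλ/2)=0.1180118516; c=2·atan2(√a, √(1-a))=0.701343026; dist=6371·c=4468.256 ≈ 4468.3 km; running total=24196.2 km
Leg 2 bearing: y=sinΔλ·cosφ2=0.16775942, x=cosφ1·sinφ2-sinφ1·cosφ2·cosΔλ=0.62305457; θ=atan2(y, x)=15.0697° ≈ 15.1°
Leg 3: φ1=0.6960146, φ2=0.3714637, Δφ=-0.3245510, Δλ=-4.7878745 rad; a=sin²(Δφ/2)+cosφ1·cosφ2·sin²(Δλ/2)=0.3566723157; c=2·atan2(√a, √(1-a))=1.280062463; dist=6371·c=8155.278 ≈ 8155.3 km; running total=32351.5 km
Leg 3 bearing: y=sinΔλ·cosφ2=0.92914361, x=cosφ1·sinφ2-sinφ1·cosφ2·cosΔλ=0.23349701; θ=atan2(y, x)=75.8935° ≈ 75.9°

Leg 1: dist=19727.9 km, bearing=298.3°
Leg 2: dist=4468.3 km, bearing=15.1°
Leg 3: dist=8155.3 km, bearing=75.9°
Total: 32351.5 km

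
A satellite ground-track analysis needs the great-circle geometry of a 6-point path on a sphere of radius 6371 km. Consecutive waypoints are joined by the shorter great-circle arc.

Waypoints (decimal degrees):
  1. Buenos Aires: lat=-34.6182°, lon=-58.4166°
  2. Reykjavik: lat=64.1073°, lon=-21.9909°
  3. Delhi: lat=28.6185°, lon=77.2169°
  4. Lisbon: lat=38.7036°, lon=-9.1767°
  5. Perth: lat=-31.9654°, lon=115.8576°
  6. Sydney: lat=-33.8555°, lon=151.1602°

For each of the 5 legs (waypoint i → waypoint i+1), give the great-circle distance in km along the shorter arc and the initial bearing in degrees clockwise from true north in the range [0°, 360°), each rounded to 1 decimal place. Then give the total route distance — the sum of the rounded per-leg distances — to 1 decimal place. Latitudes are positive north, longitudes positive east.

Leg 1: dist=11433.2 km, bearing=15.4°
Leg 2: dist=7595.9 km, bearing=68.8°
Leg 3: dist=7779.8 km, bearing=304.0°
Leg 4: dist=15047.4 km, bearing=98.9°
Leg 5: dist=3286.1 km, bearing=103.3°
Total: 45142.4 km

Leg 1: φ1=-0.6042016, φ2=1.1188835, Δφ=1.7230850, Δλ=0.6357484 rad; a=sin²(Δφ/2)+cosφ1·cosφ2·sin²(Δλ/2)=0.6109562932; c=2·atan2(√a, √(1-a))=1.794571854; dist=6371·c=11433.217 ≈ 11433.2 km; running total=11433.2 km
Leg 1 bearing: y=sinΔλ·cosφ2=0.25929605, x=cosφ1·sinφ2-sinφ1·cosφ2·cosΔλ=0.93995764; θ=atan2(y, x)=15.4220° ≈ 15.4°
Leg 2: φ1=1.1188835, φ2=0.4994871, Δφ=-0.6193964, Δλ=1.7315028 rad; a=sin²(Δφ/2)+cosφ1·cosφ2·sin²(Δλ/2)=0.3152235810; c=2·atan2(√a, √(1-a))=1.192268580; dist=6371·c=7595.943 ≈ 7595.9 km; running total=19029.1 km
Leg 2 bearing: y=sinΔλ·cosφ2=0.86651710, x=cosφ1·sinφ2-sinφ1·cosφ2·cosΔλ=0.33552766; θ=atan2(y, x)=68.8329° ≈ 68.8°
Leg 3: φ1=0.4994871, φ2=0.6755053, Δφ=0.1760182, Δλ=-1.5078528 rad; a=sin²(Δφ/2)+cosφ1·cosφ2·sin²(Δλ/2)=0.3287048651; c=2·atan2(√a, √(1-a))=1.221123693; dist=6371·c=7779.779 ≈ 7779.8 km; running total=26808.9 km
Leg 3 bearing: y=sinΔλ·cosφ2=-0.77884572, x=cosφ1·sinφ2-sinφ1·cosφ2·cosΔλ=0.52538677; θ=atan2(y, x)=-55.9975° <0 so +360° → 304.0025° ≈ 304.0°
Leg 4: φ1=0.6755053, φ2=-0.5579015, Δφ=-1.2334067, Δλ=2.1822602 rad; a=sin²(Δφ/2)+cosφ1·cosφ2·sin²(Δλ/2)=0.8555498788; c=2·atan2(√a, √(1-a))=2.361857477; dist=6371·c=15047.394 ≈ 15047.4 km; running total=41856.3 km
Leg 4 bearing: y=sinΔλ·cosφ2=0.69465091, x=cosφ1·sinφ2-sinφ1·cosφ2·cosΔλ=-0.10861512; θ=atan2(y, x)=98.8868° ≈ 98.9°
Leg 5: φ1=-0.5579015, φ2=-0.5908899, Δφ=-0.0329885, Δλ=0.6161466 rad; a=sin²(Δφ/2)+cosφ1·cosφ2·sin²(Δλ/2)=0.0650489309; c=2·atan2(√a, √(1-a))=0.515792453; dist=6371·c=3286.114 ≈ 3286.1 km; running total=45142.4 km
Leg 5 bearing: y=sinΔλ·cosφ2=0.47990986, x=cosφ1·sinφ2-sinφ1·cosφ2·cosΔλ=-0.11382794; θ=atan2(y, x)=103.3432° ≈ 103.3°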